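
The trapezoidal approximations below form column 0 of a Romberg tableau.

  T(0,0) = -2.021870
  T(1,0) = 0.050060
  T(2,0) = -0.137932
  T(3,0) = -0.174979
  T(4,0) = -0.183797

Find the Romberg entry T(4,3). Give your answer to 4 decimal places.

Richardson extrapolation on the trapezoidal column (denominator 4−1=3):
T(2,1) = -0.137932 + (-0.137932 − 0.050060)/3 = -0.200596
T(3,1) = (4·(-0.174979) − (-0.137932)) / 3 = -0.187328
T(4,1) = -0.183797 + (-0.183797 − (-0.174979))/3 = -0.186736
T(3,2) = -0.187328 + (-0.187328 − (-0.200596))/15 = -0.186443
T(4,2) = (16·(-0.186736) − (-0.187328)) / 15 = -0.186697
T(4,3) = -0.186697 + (-0.186697 − (-0.186443))/63 = -0.186701

-0.1867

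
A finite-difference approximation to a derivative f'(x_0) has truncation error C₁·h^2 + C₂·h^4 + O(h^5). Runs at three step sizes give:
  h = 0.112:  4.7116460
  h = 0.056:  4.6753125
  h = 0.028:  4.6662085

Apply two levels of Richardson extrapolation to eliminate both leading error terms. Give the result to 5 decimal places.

4.66317

First eliminate the h^2 term (factor 2^2 = 4):
  B₁ = (4·4.6753125 − 4.7116460)/3 = 4.6632013
  B₂ = (4·4.6662085 − 4.6753125)/3 = 4.6631738
Then eliminate the h^4 term (factor 2^4 = 16):
  (16·4.6631738 − 4.6632013)/15 = 4.6631720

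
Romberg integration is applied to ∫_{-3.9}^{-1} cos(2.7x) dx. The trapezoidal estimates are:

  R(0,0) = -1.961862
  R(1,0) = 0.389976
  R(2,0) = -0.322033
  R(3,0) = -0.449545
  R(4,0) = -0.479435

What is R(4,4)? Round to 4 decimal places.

-0.4893

R(1,1) = 0.389976 + (0.389976 − (-1.961862))/3 = 1.173922
R(2,1) = (4·(-0.322033) − 0.389976) / 3 = -0.559369
R(3,1) = -0.449545 + (-0.449545 − (-0.322033))/3 = -0.492049
R(4,1) = -0.479435 + (-0.479435 − (-0.449545))/3 = -0.489398
R(2,2) = (16·(-0.559369) − 1.173922) / 15 = -0.674922
R(3,2) = (16·(-0.492049) − (-0.559369)) / 15 = -0.487561
R(4,2) = (16·(-0.489398) − (-0.492049)) / 15 = -0.489221
R(3,3) = (64·(-0.487561) − (-0.674922)) / 63 = -0.484587
R(4,3) = -0.489221 + (-0.489221 − (-0.487561))/63 = -0.489247
R(4,4) = -0.489247 + (-0.489247 − (-0.484587))/255 = -0.489265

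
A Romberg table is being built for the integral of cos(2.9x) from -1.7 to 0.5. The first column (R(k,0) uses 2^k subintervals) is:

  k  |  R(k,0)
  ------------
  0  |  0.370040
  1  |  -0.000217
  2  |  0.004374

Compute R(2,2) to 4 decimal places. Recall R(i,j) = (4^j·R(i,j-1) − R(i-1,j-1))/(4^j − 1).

0.0145

Richardson extrapolation on the trapezoidal column (denominator 4−1=3):
R(1,1) = (4·(-0.000217) − 0.370040) / 3 = -0.123636
R(2,1) = (4·0.004374 − (-0.000217)) / 3 = 0.005904
R(2,2) = 0.005904 + (0.005904 − (-0.123636))/15 = 0.014540
(Column j=1 coincides with Simpson's rule on the same nodes.)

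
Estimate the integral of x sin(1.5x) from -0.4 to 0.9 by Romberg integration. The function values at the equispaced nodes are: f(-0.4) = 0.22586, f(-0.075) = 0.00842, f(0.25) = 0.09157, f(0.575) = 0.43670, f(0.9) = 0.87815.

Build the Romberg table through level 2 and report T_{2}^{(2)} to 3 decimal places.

0.333

T_{0}^{(0)} (trapezoid, 1 panel, h=1.3000): 0.71761
T_{1}^{(0)} (trapezoid, 2 panels, h=0.6500): 0.41832
T_{2}^{(0)} (trapezoid, 4 panels, h=0.3250): 0.35383
T_{1}^{(1)} = 0.41832 + (0.41832 − 0.71761)/3 = 0.31856
T_{2}^{(1)} = 0.35383 + (0.35383 − 0.41832)/3 = 0.33233
T_{2}^{(2)} = 0.33233 + (0.33233 − 0.31856)/15 = 0.33325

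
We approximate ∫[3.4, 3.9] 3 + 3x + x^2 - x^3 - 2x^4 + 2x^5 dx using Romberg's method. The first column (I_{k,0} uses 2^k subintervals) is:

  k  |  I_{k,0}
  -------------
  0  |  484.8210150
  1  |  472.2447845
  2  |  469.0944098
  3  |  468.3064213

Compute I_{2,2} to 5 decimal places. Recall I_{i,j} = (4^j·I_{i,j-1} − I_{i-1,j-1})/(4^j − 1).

Richardson extrapolation on the trapezoidal column (denominator 4−1=3):
I_{1,1} = (4·472.2447845 − 484.8210150) / 3 = 468.0527077
I_{2,1} = 469.0944098 + (469.0944098 − 472.2447845)/3 = 468.0442849
I_{2,2} = 468.0442849 + (468.0442849 − 468.0527077)/15 = 468.0437234

468.04372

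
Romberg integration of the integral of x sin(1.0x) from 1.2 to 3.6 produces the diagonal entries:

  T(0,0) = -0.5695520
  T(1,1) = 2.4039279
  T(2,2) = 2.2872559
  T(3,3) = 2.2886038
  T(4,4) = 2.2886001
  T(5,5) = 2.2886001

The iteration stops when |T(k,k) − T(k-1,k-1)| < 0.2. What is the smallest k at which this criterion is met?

|T(1,1) − T(0,0)| = 2.9734799 ≥ 0.2
|T(2,2) − T(1,1)| = 0.1166720 < 0.2

k = 2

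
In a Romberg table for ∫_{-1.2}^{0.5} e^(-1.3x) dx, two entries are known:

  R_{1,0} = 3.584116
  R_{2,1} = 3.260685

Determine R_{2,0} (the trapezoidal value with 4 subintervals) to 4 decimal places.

3.3415

From R_{2,1} = (4·R_{2,0} − R_{1,0})/3, solve for R_{2,0}:
4·R_{2,0} = 3·3.260685 + 3.584116 = 13.366171
R_{2,0} = 3.341543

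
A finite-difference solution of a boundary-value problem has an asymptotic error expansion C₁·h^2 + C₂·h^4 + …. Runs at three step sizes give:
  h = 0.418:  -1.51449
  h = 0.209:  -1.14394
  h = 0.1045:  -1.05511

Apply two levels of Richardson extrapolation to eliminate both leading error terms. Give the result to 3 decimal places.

First eliminate the h^2 term (factor 2^2 = 4):
  B₁ = (4·(-1.14394) − (-1.51449))/3 = -1.02042
  B₂ = (4·(-1.05511) − (-1.14394))/3 = -1.02550
Then eliminate the h^4 term (factor 2^4 = 16):
  (16·(-1.02550) − (-1.02042))/15 = -1.02584

-1.026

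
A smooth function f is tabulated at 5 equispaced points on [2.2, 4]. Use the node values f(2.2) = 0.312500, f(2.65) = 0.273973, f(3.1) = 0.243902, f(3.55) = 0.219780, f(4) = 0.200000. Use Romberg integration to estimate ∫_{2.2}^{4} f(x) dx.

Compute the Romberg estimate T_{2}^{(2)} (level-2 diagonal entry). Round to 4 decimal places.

T_{0}^{(0)} (trapezoid, 1 panel, h=1.8000): 0.461250
T_{1}^{(0)} (trapezoid, 2 panels, h=0.9000): 0.450137
T_{2}^{(0)} (trapezoid, 4 panels, h=0.4500): 0.447257
T_{1}^{(1)} = 0.450137 + (0.450137 − 0.461250)/3 = 0.446433
T_{2}^{(1)} = 0.447257 + (0.447257 − 0.450137)/3 = 0.446297
T_{2}^{(2)} = 0.446297 + (0.446297 − 0.446433)/15 = 0.446288

0.4463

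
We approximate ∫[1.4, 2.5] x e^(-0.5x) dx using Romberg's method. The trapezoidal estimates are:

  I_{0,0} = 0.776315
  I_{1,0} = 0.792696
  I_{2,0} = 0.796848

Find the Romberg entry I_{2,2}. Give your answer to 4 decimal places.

0.7982

Richardson extrapolation on the trapezoidal column (denominator 4−1=3):
I_{1,1} = (4·0.792696 − 0.776315) / 3 = 0.798156
I_{2,1} = (4·0.796848 − 0.792696) / 3 = 0.798232
I_{2,2} = (16·0.798232 − 0.798156) / 15 = 0.798237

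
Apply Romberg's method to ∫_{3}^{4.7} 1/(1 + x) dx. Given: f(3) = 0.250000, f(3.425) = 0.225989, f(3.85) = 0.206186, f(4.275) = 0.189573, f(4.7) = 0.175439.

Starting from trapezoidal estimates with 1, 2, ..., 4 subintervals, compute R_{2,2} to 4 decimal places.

0.3542

R_{0,0} (trapezoid, 1 panel, h=1.7000): 0.361623
R_{1,0} (trapezoid, 2 panels, h=0.8500): 0.356070
R_{2,0} (trapezoid, 4 panels, h=0.4250): 0.354649
R_{1,1} = 0.356070 + (0.356070 − 0.361623)/3 = 0.354219
R_{2,1} = 0.354649 + (0.354649 − 0.356070)/3 = 0.354175
R_{2,2} = 0.354175 + (0.354175 − 0.354219)/15 = 0.354172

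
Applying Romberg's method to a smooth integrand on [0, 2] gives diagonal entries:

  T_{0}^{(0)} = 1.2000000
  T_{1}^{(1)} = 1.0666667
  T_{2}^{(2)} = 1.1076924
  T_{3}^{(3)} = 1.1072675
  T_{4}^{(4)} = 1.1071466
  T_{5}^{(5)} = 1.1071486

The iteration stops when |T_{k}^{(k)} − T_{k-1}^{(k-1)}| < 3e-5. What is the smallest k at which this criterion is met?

|T_{1}^{(1)} − T_{0}^{(0)}| = 0.1333333 ≥ 3e-5
|T_{2}^{(2)} − T_{1}^{(1)}| = 0.0410257 ≥ 3e-5
|T_{3}^{(3)} − T_{2}^{(2)}| = 0.0004249 ≥ 3e-5
|T_{4}^{(4)} − T_{3}^{(3)}| = 0.0001209 ≥ 3e-5
|T_{5}^{(5)} − T_{4}^{(4)}| = 0.0000020 < 3e-5

k = 5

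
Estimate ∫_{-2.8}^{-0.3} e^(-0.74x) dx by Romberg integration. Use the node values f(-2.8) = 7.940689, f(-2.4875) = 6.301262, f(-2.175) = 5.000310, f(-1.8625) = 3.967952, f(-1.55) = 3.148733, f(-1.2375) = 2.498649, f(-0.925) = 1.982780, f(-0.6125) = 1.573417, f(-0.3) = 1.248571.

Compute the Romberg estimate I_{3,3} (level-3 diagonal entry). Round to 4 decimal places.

I_{0,0} (trapezoid, 1 panel, h=2.5000): 11.486575
I_{1,0} (trapezoid, 2 panels, h=1.2500): 9.679204
I_{2,0} (trapezoid, 4 panels, h=0.6250): 9.204033
I_{3,0} (trapezoid, 8 panels, h=0.3125): 9.083667
I_{1,1} = 9.679204 + (9.679204 − 11.486575)/3 = 9.076747
I_{2,1} = 9.204033 + (9.204033 − 9.679204)/3 = 9.045643
I_{3,1} = 9.083667 + (9.083667 − 9.204033)/3 = 9.043545
I_{2,2} = 9.045643 + (9.045643 − 9.076747)/15 = 9.043569
I_{3,2} = 9.043545 + (9.043545 − 9.045643)/15 = 9.043405
I_{3,3} = 9.043405 + (9.043405 − 9.043569)/63 = 9.043402

9.0434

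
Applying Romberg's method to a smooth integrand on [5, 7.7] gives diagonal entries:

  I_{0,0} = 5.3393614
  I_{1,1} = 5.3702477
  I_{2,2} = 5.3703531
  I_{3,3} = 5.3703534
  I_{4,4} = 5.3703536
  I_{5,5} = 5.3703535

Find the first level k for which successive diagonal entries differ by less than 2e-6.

|I_{1,1} − I_{0,0}| = 0.0308863 ≥ 2e-6
|I_{2,2} − I_{1,1}| = 0.0001054 ≥ 2e-6
|I_{3,3} − I_{2,2}| = 0.0000003 < 2e-6

k = 3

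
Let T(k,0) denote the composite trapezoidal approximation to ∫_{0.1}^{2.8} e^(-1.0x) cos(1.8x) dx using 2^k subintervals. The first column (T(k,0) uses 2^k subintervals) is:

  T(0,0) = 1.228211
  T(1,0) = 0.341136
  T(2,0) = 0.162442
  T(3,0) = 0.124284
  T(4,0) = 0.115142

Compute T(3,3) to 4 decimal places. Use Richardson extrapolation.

0.1122

Richardson extrapolation on the trapezoidal column (denominator 4−1=3):
T(1,1) = 0.341136 + (0.341136 − 1.228211)/3 = 0.045444
T(2,1) = 0.162442 + (0.162442 − 0.341136)/3 = 0.102877
T(3,1) = (4·0.124284 − 0.162442) / 3 = 0.111565
T(2,2) = 0.102877 + (0.102877 − 0.045444)/15 = 0.106706
T(3,2) = 0.111565 + (0.111565 − 0.102877)/15 = 0.112144
T(3,3) = (64·0.112144 − 0.106706) / 63 = 0.112230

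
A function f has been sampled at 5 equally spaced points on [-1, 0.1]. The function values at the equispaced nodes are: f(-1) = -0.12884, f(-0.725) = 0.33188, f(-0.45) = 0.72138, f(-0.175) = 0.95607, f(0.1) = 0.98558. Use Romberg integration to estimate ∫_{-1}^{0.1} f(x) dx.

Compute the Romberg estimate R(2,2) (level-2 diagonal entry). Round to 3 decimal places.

R(0,0) (trapezoid, 1 panel, h=1.1000): 0.47121
R(1,0) (trapezoid, 2 panels, h=0.5500): 0.63236
R(2,0) (trapezoid, 4 panels, h=0.2750): 0.67037
R(1,1) = 0.63236 + (0.63236 − 0.47121)/3 = 0.68608
R(2,1) = 0.67037 + (0.67037 − 0.63236)/3 = 0.68304
R(2,2) = 0.68304 + (0.68304 − 0.68608)/15 = 0.68284

0.683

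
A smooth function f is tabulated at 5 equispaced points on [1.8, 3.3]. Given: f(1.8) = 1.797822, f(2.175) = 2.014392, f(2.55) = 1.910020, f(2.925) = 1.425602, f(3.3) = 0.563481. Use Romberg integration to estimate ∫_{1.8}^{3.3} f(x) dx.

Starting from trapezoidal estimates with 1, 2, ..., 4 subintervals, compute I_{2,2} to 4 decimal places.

I_{0,0} (trapezoid, 1 panel, h=1.5000): 1.770977
I_{1,0} (trapezoid, 2 panels, h=0.7500): 2.318004
I_{2,0} (trapezoid, 4 panels, h=0.3750): 2.449000
I_{1,1} = 2.318004 + (2.318004 − 1.770977)/3 = 2.500346
I_{2,1} = 2.449000 + (2.449000 − 2.318004)/3 = 2.492665
I_{2,2} = 2.492665 + (2.492665 − 2.500346)/15 = 2.492153

2.4922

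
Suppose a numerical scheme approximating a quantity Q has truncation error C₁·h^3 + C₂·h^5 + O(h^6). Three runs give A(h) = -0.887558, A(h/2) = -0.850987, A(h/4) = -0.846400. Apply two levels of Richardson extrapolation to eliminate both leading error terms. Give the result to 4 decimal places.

-0.8457

First eliminate the h^3 term (factor 2^3 = 8):
  B₁ = (8·(-0.850987) − (-0.887558))/7 = -0.845763
  B₂ = (8·(-0.846400) − (-0.850987))/7 = -0.845745
Then eliminate the h^5 term (factor 2^5 = 32):
  (32·(-0.845745) − (-0.845763))/31 = -0.845744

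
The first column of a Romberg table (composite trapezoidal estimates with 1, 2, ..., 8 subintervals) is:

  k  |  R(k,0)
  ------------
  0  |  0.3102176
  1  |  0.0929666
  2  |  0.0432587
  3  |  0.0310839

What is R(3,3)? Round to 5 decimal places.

0.02705

R(1,1) = 0.0929666 + (0.0929666 − 0.3102176)/3 = 0.0205496
R(2,1) = 0.0432587 + (0.0432587 − 0.0929666)/3 = 0.0266894
R(3,1) = 0.0310839 + (0.0310839 − 0.0432587)/3 = 0.0270256
R(2,2) = (16·0.0266894 − 0.0205496) / 15 = 0.0270987
R(3,2) = (16·0.0270256 − 0.0266894) / 15 = 0.0270480
R(3,3) = 0.0270480 + (0.0270480 − 0.0270987)/63 = 0.0270472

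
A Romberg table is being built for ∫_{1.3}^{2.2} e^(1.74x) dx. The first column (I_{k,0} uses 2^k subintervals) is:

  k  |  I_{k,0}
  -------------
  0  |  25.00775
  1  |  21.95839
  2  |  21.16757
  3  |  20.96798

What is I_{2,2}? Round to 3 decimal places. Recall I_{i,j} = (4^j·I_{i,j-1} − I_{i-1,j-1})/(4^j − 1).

Richardson extrapolation on the trapezoidal column (denominator 4−1=3):
I_{1,1} = 21.95839 + (21.95839 − 25.00775)/3 = 20.94194
I_{2,1} = (4·21.16757 − 21.95839) / 3 = 20.90396
I_{2,2} = 20.90396 + (20.90396 − 20.94194)/15 = 20.90143

20.901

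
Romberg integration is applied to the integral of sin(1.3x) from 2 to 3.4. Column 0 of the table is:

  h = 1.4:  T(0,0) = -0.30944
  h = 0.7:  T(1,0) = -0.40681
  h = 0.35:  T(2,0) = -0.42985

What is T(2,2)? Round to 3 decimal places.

-0.437

Richardson extrapolation on the trapezoidal column (denominator 4−1=3):
T(1,1) = -0.40681 + (-0.40681 − (-0.30944))/3 = -0.43927
T(2,1) = (4·(-0.42985) − (-0.40681)) / 3 = -0.43753
T(2,2) = -0.43753 + (-0.43753 − (-0.43927))/15 = -0.43741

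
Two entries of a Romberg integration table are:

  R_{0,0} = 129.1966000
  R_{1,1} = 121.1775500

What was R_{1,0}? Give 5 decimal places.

From R_{1,1} = (4·R_{1,0} − R_{0,0})/3, solve for R_{1,0}:
4·R_{1,0} = 3·121.1775500 + 129.1966000 = 492.7292500
R_{1,0} = 123.1823125

123.18231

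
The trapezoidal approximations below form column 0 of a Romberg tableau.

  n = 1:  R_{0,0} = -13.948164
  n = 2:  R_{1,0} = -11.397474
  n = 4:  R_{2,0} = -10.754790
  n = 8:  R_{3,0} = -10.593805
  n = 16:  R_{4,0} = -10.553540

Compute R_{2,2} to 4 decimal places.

Richardson extrapolation on the trapezoidal column (denominator 4−1=3):
R_{1,1} = (4·(-11.397474) − (-13.948164)) / 3 = -10.547244
R_{2,1} = -10.754790 + (-10.754790 − (-11.397474))/3 = -10.540562
R_{2,2} = -10.540562 + (-10.540562 − (-10.547244))/15 = -10.540117

-10.5401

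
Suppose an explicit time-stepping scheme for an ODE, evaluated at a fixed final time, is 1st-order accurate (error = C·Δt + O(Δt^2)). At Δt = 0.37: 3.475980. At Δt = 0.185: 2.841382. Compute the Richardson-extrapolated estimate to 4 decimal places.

2.2068

Extrapolated value = (2·A(Δt/2) − A(Δt)) / (2 − 1)
= (2·2.841382 − 3.475980) / 1
= 2.206784 / 1 = 2.206784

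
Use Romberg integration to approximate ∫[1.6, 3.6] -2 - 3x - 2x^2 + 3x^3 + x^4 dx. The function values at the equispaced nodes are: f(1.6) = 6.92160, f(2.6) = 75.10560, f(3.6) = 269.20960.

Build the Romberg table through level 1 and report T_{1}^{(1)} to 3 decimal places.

192.185

T_{0}^{(0)} (trapezoid, 1 panel, h=2.0000): 276.13120
T_{1}^{(0)} (trapezoid, 2 panels, h=1.0000): 213.17120
T_{1}^{(1)} = 213.17120 + (213.17120 − 276.13120)/3 = 192.18453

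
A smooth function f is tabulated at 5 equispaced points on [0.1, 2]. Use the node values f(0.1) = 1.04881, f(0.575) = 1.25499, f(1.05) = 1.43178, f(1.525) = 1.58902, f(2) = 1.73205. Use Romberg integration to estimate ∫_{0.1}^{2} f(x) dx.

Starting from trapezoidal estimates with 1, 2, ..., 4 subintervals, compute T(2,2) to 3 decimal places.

2.695

T(0,0) (trapezoid, 1 panel, h=1.9000): 2.64182
T(1,0) (trapezoid, 2 panels, h=0.9500): 2.68110
T(2,0) (trapezoid, 4 panels, h=0.4750): 2.69145
T(1,1) = 2.68110 + (2.68110 − 2.64182)/3 = 2.69419
T(2,1) = 2.69145 + (2.69145 − 2.68110)/3 = 2.69490
T(2,2) = 2.69490 + (2.69490 − 2.69419)/15 = 2.69495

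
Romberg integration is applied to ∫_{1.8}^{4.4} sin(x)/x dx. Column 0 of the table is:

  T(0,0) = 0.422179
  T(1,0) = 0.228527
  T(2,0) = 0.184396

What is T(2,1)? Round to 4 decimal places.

T(2,1) = 0.184396 + (0.184396 − 0.228527)/3 = 0.169686

0.1697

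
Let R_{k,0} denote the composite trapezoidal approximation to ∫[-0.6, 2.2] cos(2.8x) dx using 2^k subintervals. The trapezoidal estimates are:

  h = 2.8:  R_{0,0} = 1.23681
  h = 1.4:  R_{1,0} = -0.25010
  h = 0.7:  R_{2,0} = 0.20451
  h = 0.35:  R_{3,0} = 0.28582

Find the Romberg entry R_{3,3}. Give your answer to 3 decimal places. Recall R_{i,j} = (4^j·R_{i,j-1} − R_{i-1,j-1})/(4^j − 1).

0.308

Richardson extrapolation on the trapezoidal column (denominator 4−1=3):
R_{1,1} = (4·(-0.25010) − 1.23681) / 3 = -0.74574
R_{2,1} = (4·0.20451 − (-0.25010)) / 3 = 0.35605
R_{3,1} = (4·0.28582 − 0.20451) / 3 = 0.31292
R_{2,2} = (16·0.35605 − (-0.74574)) / 15 = 0.42950
R_{3,2} = 0.31292 + (0.31292 − 0.35605)/15 = 0.31004
R_{3,3} = (64·0.31004 − 0.42950) / 63 = 0.30814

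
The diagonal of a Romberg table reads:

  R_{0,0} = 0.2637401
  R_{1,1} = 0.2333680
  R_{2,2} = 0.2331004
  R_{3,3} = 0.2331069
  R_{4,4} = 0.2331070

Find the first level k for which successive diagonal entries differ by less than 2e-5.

k = 3

|R_{1,1} − R_{0,0}| = 0.0303721 ≥ 2e-5
|R_{2,2} − R_{1,1}| = 0.0002676 ≥ 2e-5
|R_{3,3} − R_{2,2}| = 0.0000065 < 2e-5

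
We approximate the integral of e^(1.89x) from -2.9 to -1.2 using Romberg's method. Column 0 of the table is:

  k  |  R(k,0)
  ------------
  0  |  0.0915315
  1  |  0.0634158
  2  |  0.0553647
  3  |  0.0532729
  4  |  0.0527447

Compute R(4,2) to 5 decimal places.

0.05257

Richardson extrapolation on the trapezoidal column (denominator 4−1=3):
R(3,1) = 0.0532729 + (0.0532729 − 0.0553647)/3 = 0.0525756
R(4,1) = (4·0.0527447 − 0.0532729) / 3 = 0.0525686
R(4,2) = 0.0525686 + (0.0525686 − 0.0525756)/15 = 0.0525681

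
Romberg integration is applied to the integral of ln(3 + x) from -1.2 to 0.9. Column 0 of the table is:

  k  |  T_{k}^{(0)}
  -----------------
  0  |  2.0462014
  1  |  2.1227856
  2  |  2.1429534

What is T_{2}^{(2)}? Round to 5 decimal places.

T_{1}^{(1)} = 2.1227856 + (2.1227856 − 2.0462014)/3 = 2.1483137
T_{2}^{(1)} = (4·2.1429534 − 2.1227856) / 3 = 2.1496760
T_{2}^{(2)} = 2.1496760 + (2.1496760 − 2.1483137)/15 = 2.1497668

2.14977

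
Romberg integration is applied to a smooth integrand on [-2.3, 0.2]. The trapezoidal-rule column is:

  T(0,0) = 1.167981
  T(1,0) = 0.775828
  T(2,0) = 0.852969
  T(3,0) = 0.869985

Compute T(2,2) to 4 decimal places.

Richardson extrapolation on the trapezoidal column (denominator 4−1=3):
T(1,1) = (4·0.775828 − 1.167981) / 3 = 0.645110
T(2,1) = 0.852969 + (0.852969 − 0.775828)/3 = 0.878683
T(2,2) = 0.878683 + (0.878683 − 0.645110)/15 = 0.894255

0.8943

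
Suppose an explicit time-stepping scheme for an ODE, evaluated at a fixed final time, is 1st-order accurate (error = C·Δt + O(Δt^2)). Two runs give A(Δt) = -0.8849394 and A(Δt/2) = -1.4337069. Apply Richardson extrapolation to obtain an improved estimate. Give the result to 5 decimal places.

Extrapolated value = (2·A(Δt/2) − A(Δt)) / (2 − 1)
= (2·(-1.4337069) − (-0.8849394)) / 1
= -1.9824744 / 1 = -1.9824744

-1.98247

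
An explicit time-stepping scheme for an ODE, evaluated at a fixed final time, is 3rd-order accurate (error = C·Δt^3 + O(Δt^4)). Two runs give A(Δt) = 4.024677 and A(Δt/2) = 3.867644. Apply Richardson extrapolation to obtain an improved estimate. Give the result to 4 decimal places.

3.8452

The leading error scales as Δt^3; refining by a factor of 2 reduces it by 2^3 = 8.
Extrapolated value = (8·A(Δt/2) − A(Δt)) / (8 − 1)
= (8·3.867644 − 4.024677) / 7
= 26.916475 / 7 = 3.845211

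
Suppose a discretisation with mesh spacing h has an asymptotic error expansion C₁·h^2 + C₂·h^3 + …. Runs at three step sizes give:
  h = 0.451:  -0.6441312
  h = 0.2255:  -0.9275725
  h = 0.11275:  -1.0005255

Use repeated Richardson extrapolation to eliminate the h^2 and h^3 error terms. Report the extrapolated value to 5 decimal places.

-1.02524

First eliminate the h^2 term (factor 2^2 = 4):
  B₁ = (4·(-0.9275725) − (-0.6441312))/3 = -1.0220529
  B₂ = (4·(-1.0005255) − (-0.9275725))/3 = -1.0248432
Then eliminate the h^3 term (factor 2^3 = 8):
  (8·(-1.0248432) − (-1.0220529))/7 = -1.0252418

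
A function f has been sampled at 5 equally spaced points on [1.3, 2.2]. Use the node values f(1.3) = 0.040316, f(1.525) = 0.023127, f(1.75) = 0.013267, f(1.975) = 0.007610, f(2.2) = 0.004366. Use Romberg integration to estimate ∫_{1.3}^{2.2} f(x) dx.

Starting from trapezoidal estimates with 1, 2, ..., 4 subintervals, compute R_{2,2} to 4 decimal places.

R_{0,0} (trapezoid, 1 panel, h=0.9000): 0.020107
R_{1,0} (trapezoid, 2 panels, h=0.4500): 0.016024
R_{2,0} (trapezoid, 4 panels, h=0.2250): 0.014928
R_{1,1} = 0.016024 + (0.016024 − 0.020107)/3 = 0.014663
R_{2,1} = 0.014928 + (0.014928 − 0.016024)/3 = 0.014563
R_{2,2} = 0.014563 + (0.014563 − 0.014663)/15 = 0.014556

0.0146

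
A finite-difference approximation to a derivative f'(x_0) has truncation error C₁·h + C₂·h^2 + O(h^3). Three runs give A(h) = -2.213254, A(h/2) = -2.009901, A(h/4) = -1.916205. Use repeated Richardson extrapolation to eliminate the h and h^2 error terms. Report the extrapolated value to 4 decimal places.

-1.8278

First eliminate the h term (factor 2^1 = 2):
  B₁ = (2·(-2.009901) − (-2.213254))/1 = -1.806548
  B₂ = (2·(-1.916205) − (-2.009901))/1 = -1.822509
Then eliminate the h^2 term (factor 2^2 = 4):
  (4·(-1.822509) − (-1.806548))/3 = -1.827829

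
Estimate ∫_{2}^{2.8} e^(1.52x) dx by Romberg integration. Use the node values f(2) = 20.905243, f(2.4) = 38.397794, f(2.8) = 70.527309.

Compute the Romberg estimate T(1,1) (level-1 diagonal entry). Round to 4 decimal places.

T(0,0) (trapezoid, 1 panel, h=0.8000): 36.573021
T(1,0) (trapezoid, 2 panels, h=0.4000): 33.645628
T(1,1) = 33.645628 + (33.645628 − 36.573021)/3 = 32.669830

32.6698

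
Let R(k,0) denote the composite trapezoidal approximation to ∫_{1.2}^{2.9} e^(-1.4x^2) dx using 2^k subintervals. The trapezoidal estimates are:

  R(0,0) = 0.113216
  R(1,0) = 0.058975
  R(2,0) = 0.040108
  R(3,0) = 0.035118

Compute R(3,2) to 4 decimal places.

0.0334

Richardson extrapolation on the trapezoidal column (denominator 4−1=3):
R(2,1) = (4·0.040108 − 0.058975) / 3 = 0.033819
R(3,1) = (4·0.035118 − 0.040108) / 3 = 0.033455
R(3,2) = (16·0.033455 − 0.033819) / 15 = 0.033431
(Column j=1 coincides with Simpson's rule on the same nodes.)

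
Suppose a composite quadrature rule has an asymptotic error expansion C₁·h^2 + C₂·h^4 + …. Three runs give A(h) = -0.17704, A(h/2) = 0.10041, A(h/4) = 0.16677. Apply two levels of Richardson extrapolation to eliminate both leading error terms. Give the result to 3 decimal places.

0.189

First eliminate the h^2 term (factor 2^2 = 4):
  B₁ = (4·0.10041 − (-0.17704))/3 = 0.19289
  B₂ = (4·0.16677 − 0.10041)/3 = 0.18889
Then eliminate the h^4 term (factor 2^4 = 16):
  (16·0.18889 − 0.19289)/15 = 0.18862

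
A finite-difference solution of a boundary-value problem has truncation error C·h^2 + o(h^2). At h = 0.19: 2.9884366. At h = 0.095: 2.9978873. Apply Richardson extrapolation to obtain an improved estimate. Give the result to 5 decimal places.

The leading error scales as h^2; refining by a factor of 2 reduces it by 2^2 = 4.
Extrapolated value = (4·A(h/2) − A(h)) / (4 − 1)
= (4·2.9978873 − 2.9884366) / 3
= 9.0031126 / 3 = 3.0010375

3.00104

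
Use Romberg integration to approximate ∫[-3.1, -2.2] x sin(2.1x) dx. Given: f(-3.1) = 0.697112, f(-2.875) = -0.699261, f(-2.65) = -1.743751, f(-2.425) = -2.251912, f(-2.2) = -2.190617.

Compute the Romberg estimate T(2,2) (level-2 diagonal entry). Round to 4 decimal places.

T(0,0) (trapezoid, 1 panel, h=0.9000): -0.672077
T(1,0) (trapezoid, 2 panels, h=0.4500): -1.120727
T(2,0) (trapezoid, 4 panels, h=0.2250): -1.224377
T(1,1) = -1.120727 + (-1.120727 − (-0.672077))/3 = -1.270277
T(2,1) = -1.224377 + (-1.224377 − (-1.120727))/3 = -1.258927
T(2,2) = -1.258927 + (-1.258927 − (-1.270277))/15 = -1.258170

-1.2582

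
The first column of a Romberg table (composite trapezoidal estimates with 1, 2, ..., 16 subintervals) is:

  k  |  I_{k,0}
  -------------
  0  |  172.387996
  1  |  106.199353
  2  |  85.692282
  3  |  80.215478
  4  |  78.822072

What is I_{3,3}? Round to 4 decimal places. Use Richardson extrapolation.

78.3564

Richardson extrapolation on the trapezoidal column (denominator 4−1=3):
I_{1,1} = 106.199353 + (106.199353 − 172.387996)/3 = 84.136472
I_{2,1} = 85.692282 + (85.692282 − 106.199353)/3 = 78.856592
I_{3,1} = (4·80.215478 − 85.692282) / 3 = 78.389877
I_{2,2} = (16·78.856592 − 84.136472) / 15 = 78.504600
I_{3,2} = (16·78.389877 − 78.856592) / 15 = 78.358763
I_{3,3} = (64·78.358763 − 78.504600) / 63 = 78.356448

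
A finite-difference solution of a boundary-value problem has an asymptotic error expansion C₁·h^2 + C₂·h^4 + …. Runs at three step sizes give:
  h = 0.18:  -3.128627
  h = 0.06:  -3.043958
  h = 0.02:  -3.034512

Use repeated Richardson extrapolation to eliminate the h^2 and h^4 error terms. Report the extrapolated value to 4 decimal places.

-3.0333

First eliminate the h^2 term (factor 3^2 = 9):
  B₁ = (9·(-3.043958) − (-3.128627))/8 = -3.033374
  B₂ = (9·(-3.034512) − (-3.043958))/8 = -3.033331
Then eliminate the h^4 term (factor 3^4 = 81):
  (81·(-3.033331) − (-3.033374))/80 = -3.033330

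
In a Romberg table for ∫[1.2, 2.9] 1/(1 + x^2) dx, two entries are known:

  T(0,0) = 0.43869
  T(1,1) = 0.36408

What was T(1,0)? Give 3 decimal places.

0.383

From T(1,1) = (4·T(1,0) − T(0,0))/3, solve for T(1,0):
4·T(1,0) = 3·0.36408 + 0.43869 = 1.53093
T(1,0) = 0.38273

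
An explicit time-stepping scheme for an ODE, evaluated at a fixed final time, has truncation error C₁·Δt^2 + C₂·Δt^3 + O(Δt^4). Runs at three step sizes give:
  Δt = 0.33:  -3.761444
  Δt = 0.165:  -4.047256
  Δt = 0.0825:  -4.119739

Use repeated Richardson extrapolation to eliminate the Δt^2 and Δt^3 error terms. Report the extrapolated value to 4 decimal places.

-4.1441

First eliminate the Δt^2 term (factor 2^2 = 4):
  B₁ = (4·(-4.047256) − (-3.761444))/3 = -4.142527
  B₂ = (4·(-4.119739) − (-4.047256))/3 = -4.143900
Then eliminate the Δt^3 term (factor 2^3 = 8):
  (8·(-4.143900) − (-4.142527))/7 = -4.144096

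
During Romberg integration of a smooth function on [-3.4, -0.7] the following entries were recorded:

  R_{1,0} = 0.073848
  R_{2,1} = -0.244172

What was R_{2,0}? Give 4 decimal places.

From R_{2,1} = (4·R_{2,0} − R_{1,0})/3, solve for R_{2,0}:
4·R_{2,0} = 3·(-0.244172) + 0.073848 = -0.658668
R_{2,0} = -0.164667

-0.1647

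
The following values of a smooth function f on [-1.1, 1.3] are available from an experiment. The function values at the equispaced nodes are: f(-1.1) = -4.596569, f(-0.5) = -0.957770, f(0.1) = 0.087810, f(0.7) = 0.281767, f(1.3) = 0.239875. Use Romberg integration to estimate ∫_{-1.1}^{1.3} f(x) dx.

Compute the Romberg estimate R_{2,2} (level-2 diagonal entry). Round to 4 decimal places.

R_{0,0} (trapezoid, 1 panel, h=2.4000): -5.228033
R_{1,0} (trapezoid, 2 panels, h=1.2000): -2.508644
R_{2,0} (trapezoid, 4 panels, h=0.6000): -1.659924
R_{1,1} = -2.508644 + (-2.508644 − (-5.228033))/3 = -1.602181
R_{2,1} = -1.659924 + (-1.659924 − (-2.508644))/3 = -1.377017
R_{2,2} = -1.377017 + (-1.377017 − (-1.602181))/15 = -1.362006

-1.3620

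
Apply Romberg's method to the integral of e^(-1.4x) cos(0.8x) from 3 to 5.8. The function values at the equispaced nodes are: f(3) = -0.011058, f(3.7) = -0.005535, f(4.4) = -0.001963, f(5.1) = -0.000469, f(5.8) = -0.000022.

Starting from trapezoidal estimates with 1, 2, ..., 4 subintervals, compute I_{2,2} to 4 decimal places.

I_{0,0} (trapezoid, 1 panel, h=2.8000): -0.015512
I_{1,0} (trapezoid, 2 panels, h=1.4000): -0.010504
I_{2,0} (trapezoid, 4 panels, h=0.7000): -0.009455
I_{1,1} = -0.010504 + (-0.010504 − (-0.015512))/3 = -0.008835
I_{2,1} = -0.009455 + (-0.009455 − (-0.010504))/3 = -0.009105
I_{2,2} = -0.009105 + (-0.009105 − (-0.008835))/15 = -0.009123

-0.0091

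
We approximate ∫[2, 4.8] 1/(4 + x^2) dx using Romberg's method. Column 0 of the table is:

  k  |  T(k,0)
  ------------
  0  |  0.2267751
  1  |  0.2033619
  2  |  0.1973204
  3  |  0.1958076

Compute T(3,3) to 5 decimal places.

Richardson extrapolation on the trapezoidal column (denominator 4−1=3):
T(1,1) = 0.2033619 + (0.2033619 − 0.2267751)/3 = 0.1955575
T(2,1) = 0.1973204 + (0.1973204 − 0.2033619)/3 = 0.1953066
T(3,1) = (4·0.1958076 − 0.1973204) / 3 = 0.1953033
T(2,2) = (16·0.1953066 − 0.1955575) / 15 = 0.1952899
T(3,2) = 0.1953033 + (0.1953033 − 0.1953066)/15 = 0.1953031
T(3,3) = 0.1953031 + (0.1953031 − 0.1952899)/63 = 0.1953033

0.19530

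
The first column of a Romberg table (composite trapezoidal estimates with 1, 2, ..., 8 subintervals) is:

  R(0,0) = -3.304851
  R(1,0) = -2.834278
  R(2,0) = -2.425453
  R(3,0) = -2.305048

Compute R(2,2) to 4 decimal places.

-2.2633

Richardson extrapolation on the trapezoidal column (denominator 4−1=3):
R(1,1) = -2.834278 + (-2.834278 − (-3.304851))/3 = -2.677420
R(2,1) = -2.425453 + (-2.425453 − (-2.834278))/3 = -2.289178
R(2,2) = (16·(-2.289178) − (-2.677420)) / 15 = -2.263295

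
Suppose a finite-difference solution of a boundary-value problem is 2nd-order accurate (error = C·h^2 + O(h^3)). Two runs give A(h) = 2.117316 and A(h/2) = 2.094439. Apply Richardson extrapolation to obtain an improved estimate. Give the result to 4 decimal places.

2.0868

The leading error scales as h^2; refining by a factor of 2 reduces it by 2^2 = 4.
Extrapolated value = (4·A(h/2) − A(h)) / (4 − 1)
= (4·2.094439 − 2.117316) / 3
= 6.260440 / 3 = 2.086813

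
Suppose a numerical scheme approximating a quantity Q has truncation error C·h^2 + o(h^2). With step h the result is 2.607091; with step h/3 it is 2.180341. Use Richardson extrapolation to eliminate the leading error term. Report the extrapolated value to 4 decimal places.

2.1270

The leading error scales as h^2; refining by a factor of 3 reduces it by 3^2 = 9.
Extrapolated value = (9·A(h/3) − A(h)) / (9 − 1)
= (9·2.180341 − 2.607091) / 8
= 17.015978 / 8 = 2.126997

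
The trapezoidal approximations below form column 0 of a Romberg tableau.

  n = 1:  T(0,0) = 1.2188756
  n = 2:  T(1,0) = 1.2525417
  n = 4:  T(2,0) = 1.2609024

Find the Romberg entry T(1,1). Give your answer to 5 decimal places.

1.26376

T(1,1) = 1.2525417 + (1.2525417 − 1.2188756)/3 = 1.2637637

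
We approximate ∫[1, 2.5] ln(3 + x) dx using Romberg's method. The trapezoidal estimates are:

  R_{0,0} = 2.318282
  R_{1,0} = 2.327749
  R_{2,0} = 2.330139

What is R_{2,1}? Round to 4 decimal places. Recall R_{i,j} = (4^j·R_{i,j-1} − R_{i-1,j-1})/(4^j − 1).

2.3309

Richardson extrapolation on the trapezoidal column (denominator 4−1=3):
R_{2,1} = 2.330139 + (2.330139 − 2.327749)/3 = 2.330936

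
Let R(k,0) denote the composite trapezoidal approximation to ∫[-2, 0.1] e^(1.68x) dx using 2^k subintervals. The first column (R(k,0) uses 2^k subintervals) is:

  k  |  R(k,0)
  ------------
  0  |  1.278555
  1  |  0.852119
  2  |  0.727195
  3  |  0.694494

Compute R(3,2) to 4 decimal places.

0.6835

R(2,1) = 0.727195 + (0.727195 − 0.852119)/3 = 0.685554
R(3,1) = (4·0.694494 − 0.727195) / 3 = 0.683594
R(3,2) = 0.683594 + (0.683594 − 0.685554)/15 = 0.683463
(Column j=1 coincides with Simpson's rule on the same nodes.)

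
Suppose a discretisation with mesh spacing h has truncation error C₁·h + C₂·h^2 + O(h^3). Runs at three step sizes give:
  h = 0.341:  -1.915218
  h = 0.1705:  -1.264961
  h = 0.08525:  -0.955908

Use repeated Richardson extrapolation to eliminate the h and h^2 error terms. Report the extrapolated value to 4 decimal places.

-0.6576

First eliminate the h term (factor 2^1 = 2):
  B₁ = (2·(-1.264961) − (-1.915218))/1 = -0.614704
  B₂ = (2·(-0.955908) − (-1.264961))/1 = -0.646855
Then eliminate the h^2 term (factor 2^2 = 4):
  (4·(-0.646855) − (-0.614704))/3 = -0.657572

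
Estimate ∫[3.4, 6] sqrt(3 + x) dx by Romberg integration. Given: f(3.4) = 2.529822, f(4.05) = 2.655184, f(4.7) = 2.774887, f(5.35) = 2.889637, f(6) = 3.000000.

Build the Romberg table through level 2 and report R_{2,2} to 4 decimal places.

7.2061

R_{0,0} (trapezoid, 1 panel, h=2.6000): 7.188769
R_{1,0} (trapezoid, 2 panels, h=1.3000): 7.201737
R_{2,0} (trapezoid, 4 panels, h=0.6500): 7.205002
R_{1,1} = 7.201737 + (7.201737 − 7.188769)/3 = 7.206060
R_{2,1} = 7.205002 + (7.205002 − 7.201737)/3 = 7.206090
R_{2,2} = 7.206090 + (7.206090 − 7.206060)/15 = 7.206092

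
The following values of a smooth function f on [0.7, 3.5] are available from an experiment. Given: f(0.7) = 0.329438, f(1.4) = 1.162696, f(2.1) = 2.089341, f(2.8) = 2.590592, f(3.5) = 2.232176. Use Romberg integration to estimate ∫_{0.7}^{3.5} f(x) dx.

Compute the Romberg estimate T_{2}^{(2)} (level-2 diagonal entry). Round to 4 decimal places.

T_{0}^{(0)} (trapezoid, 1 panel, h=2.8000): 3.586260
T_{1}^{(0)} (trapezoid, 2 panels, h=1.4000): 4.718207
T_{2}^{(0)} (trapezoid, 4 panels, h=0.7000): 4.986405
T_{1}^{(1)} = 4.718207 + (4.718207 − 3.586260)/3 = 5.095523
T_{2}^{(1)} = 4.986405 + (4.986405 − 4.718207)/3 = 5.075804
T_{2}^{(2)} = 5.075804 + (5.075804 − 5.095523)/15 = 5.074489

5.0745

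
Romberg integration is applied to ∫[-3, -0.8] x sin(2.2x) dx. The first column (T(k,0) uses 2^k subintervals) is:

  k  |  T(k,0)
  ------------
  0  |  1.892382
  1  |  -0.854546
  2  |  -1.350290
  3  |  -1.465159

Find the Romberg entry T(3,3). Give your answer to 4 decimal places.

T(1,1) = -0.854546 + (-0.854546 − 1.892382)/3 = -1.770189
T(2,1) = (4·(-1.350290) − (-0.854546)) / 3 = -1.515538
T(3,1) = (4·(-1.465159) − (-1.350290)) / 3 = -1.503449
T(2,2) = -1.515538 + (-1.515538 − (-1.770189))/15 = -1.498561
T(3,2) = (16·(-1.503449) − (-1.515538)) / 15 = -1.502643
T(3,3) = -1.502643 + (-1.502643 − (-1.498561))/63 = -1.502708

-1.5027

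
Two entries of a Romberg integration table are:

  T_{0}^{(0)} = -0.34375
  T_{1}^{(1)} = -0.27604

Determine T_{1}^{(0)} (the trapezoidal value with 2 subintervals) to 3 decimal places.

-0.293

From T_{1}^{(1)} = (4·T_{1}^{(0)} − T_{0}^{(0)})/3, solve for T_{1}^{(0)}:
4·T_{1}^{(0)} = 3·(-0.27604) + (-0.34375) = -1.17187
T_{1}^{(0)} = -0.29297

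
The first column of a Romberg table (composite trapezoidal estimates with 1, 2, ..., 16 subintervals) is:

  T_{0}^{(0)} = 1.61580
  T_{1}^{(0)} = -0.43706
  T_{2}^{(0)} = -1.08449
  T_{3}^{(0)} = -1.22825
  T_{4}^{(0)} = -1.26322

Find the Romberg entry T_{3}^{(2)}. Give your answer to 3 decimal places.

-1.275

Richardson extrapolation on the trapezoidal column (denominator 4−1=3):
T_{2}^{(1)} = -1.08449 + (-1.08449 − (-0.43706))/3 = -1.30030
T_{3}^{(1)} = (4·(-1.22825) − (-1.08449)) / 3 = -1.27617
T_{3}^{(2)} = (16·(-1.27617) − (-1.30030)) / 15 = -1.27456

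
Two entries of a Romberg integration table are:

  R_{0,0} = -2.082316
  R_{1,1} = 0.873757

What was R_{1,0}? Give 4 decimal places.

0.1347

From R_{1,1} = (4·R_{1,0} − R_{0,0})/3, solve for R_{1,0}:
4·R_{1,0} = 3·0.873757 + (-2.082316) = 0.538955
R_{1,0} = 0.134739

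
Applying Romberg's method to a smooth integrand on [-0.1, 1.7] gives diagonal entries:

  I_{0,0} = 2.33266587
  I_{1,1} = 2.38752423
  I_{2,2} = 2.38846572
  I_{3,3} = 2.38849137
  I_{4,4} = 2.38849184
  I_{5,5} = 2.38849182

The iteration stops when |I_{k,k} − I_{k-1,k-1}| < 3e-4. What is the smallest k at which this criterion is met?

k = 3

|I_{1,1} − I_{0,0}| = 0.05485836 ≥ 3e-4
|I_{2,2} − I_{1,1}| = 0.00094149 ≥ 3e-4
|I_{3,3} − I_{2,2}| = 0.00002565 < 3e-4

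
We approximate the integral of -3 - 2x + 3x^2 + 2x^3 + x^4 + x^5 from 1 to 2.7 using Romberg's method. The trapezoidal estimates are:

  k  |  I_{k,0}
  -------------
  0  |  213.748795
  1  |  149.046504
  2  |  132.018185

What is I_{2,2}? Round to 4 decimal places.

Richardson extrapolation on the trapezoidal column (denominator 4−1=3):
I_{1,1} = 149.046504 + (149.046504 − 213.748795)/3 = 127.479074
I_{2,1} = (4·132.018185 − 149.046504) / 3 = 126.342079
I_{2,2} = 126.342079 + (126.342079 − 127.479074)/15 = 126.266279

126.2663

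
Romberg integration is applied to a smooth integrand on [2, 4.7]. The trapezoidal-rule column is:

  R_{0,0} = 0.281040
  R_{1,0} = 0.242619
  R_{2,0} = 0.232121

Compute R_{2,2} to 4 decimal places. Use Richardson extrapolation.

Richardson extrapolation on the trapezoidal column (denominator 4−1=3):
R_{1,1} = (4·0.242619 − 0.281040) / 3 = 0.229812
R_{2,1} = (4·0.232121 − 0.242619) / 3 = 0.228622
R_{2,2} = 0.228622 + (0.228622 − 0.229812)/15 = 0.228543
(Column j=1 coincides with Simpson's rule on the same nodes.)

0.2285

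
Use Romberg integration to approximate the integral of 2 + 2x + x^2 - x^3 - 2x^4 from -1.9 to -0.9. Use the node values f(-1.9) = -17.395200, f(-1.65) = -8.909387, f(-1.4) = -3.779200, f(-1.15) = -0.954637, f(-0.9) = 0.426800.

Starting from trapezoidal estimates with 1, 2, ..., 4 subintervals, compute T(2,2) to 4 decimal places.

-5.3309

T(0,0) (trapezoid, 1 panel, h=1.0000): -8.484200
T(1,0) (trapezoid, 2 panels, h=0.5000): -6.131700
T(2,0) (trapezoid, 4 panels, h=0.2500): -5.531856
T(1,1) = -6.131700 + (-6.131700 − (-8.484200))/3 = -5.347533
T(2,1) = -5.531856 + (-5.531856 − (-6.131700))/3 = -5.331908
T(2,2) = -5.331908 + (-5.331908 − (-5.347533))/15 = -5.330866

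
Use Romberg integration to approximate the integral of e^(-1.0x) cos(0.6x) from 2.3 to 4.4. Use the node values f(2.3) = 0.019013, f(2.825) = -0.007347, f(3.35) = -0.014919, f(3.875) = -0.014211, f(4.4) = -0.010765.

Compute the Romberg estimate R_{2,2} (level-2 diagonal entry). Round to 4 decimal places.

R_{0,0} (trapezoid, 1 panel, h=2.1000): 0.008660
R_{1,0} (trapezoid, 2 panels, h=1.0500): -0.011335
R_{2,0} (trapezoid, 4 panels, h=0.5250): -0.016985
R_{1,1} = -0.011335 + (-0.011335 − 0.008660)/3 = -0.018000
R_{2,1} = -0.016985 + (-0.016985 − (-0.011335))/3 = -0.018868
R_{2,2} = -0.018868 + (-0.018868 − (-0.018000))/15 = -0.018926

-0.0189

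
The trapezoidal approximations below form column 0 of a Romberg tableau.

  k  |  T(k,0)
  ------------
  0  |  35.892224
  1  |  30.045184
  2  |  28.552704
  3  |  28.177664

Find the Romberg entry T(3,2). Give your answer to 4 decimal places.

T(2,1) = 28.552704 + (28.552704 − 30.045184)/3 = 28.055211
T(3,1) = 28.177664 + (28.177664 − 28.552704)/3 = 28.052651
T(3,2) = (16·28.052651 − 28.055211) / 15 = 28.052480

28.0525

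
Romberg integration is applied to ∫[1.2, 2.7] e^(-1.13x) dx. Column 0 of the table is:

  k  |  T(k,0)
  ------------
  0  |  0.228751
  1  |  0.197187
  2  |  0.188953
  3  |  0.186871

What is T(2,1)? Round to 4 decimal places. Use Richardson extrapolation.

Richardson extrapolation on the trapezoidal column (denominator 4−1=3):
T(2,1) = 0.188953 + (0.188953 − 0.197187)/3 = 0.186208

0.1862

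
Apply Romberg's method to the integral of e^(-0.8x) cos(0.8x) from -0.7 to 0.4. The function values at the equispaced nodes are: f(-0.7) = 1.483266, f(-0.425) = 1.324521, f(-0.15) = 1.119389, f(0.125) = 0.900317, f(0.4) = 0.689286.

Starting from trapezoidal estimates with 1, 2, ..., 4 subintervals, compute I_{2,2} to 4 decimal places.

1.2202

I_{0,0} (trapezoid, 1 panel, h=1.1000): 1.194904
I_{1,0} (trapezoid, 2 panels, h=0.5500): 1.213116
I_{2,0} (trapezoid, 4 panels, h=0.2750): 1.218388
I_{1,1} = 1.213116 + (1.213116 − 1.194904)/3 = 1.219187
I_{2,1} = 1.218388 + (1.218388 − 1.213116)/3 = 1.220145
I_{2,2} = 1.220145 + (1.220145 − 1.219187)/15 = 1.220209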